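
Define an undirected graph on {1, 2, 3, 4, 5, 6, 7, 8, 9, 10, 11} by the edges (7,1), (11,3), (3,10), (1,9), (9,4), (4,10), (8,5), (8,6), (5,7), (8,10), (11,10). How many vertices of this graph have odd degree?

2

Degrees: 1:2, 2:0, 3:2, 4:2, 5:2, 6:1, 7:2, 8:3, 9:2, 10:4, 11:2
Odd-degree vertices: 6, 8.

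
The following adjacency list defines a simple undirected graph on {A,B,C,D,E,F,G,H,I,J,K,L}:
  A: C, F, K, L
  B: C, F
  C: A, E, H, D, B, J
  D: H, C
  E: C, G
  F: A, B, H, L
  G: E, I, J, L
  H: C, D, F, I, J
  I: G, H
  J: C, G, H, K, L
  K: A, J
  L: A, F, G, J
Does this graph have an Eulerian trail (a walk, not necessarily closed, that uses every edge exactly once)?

Yes

Degrees: A:4, B:2, C:6, D:2, E:2, F:4, G:4, H:5, I:2, J:5, K:2, L:4
Odd-degree vertices: H, J (2 total).
The non-isolated vertices are connected and exactly 2 have odd degree, so an Eulerian trail exists (from H to J).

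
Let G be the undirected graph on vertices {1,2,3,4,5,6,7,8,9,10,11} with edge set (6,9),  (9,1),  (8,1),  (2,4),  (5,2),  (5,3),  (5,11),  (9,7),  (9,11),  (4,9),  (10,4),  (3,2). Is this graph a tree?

|V| = 11, |E| = 12.
Connected but with 12 > 10 edges, so it has a cycle and is not a tree.

No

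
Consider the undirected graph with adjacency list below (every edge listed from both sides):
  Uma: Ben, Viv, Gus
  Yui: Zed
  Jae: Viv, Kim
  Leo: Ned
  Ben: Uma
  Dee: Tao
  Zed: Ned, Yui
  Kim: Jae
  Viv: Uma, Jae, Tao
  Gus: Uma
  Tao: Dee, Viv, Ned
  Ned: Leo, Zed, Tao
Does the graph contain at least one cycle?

The graph has 12 vertices, 11 edges, and 1 connected component.
Since 11 = 12 - 1, the graph is a forest and contains no cycle.

No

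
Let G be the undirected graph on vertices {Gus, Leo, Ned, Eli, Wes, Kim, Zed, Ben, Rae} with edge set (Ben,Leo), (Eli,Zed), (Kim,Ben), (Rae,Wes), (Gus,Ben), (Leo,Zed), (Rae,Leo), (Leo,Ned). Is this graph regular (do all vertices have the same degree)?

No

Degrees: Gus:1, Leo:4, Ned:1, Eli:1, Wes:1, Kim:1, Zed:2, Ben:3, Rae:2
Vertex Gus has degree 1 while Leo has degree 4, so the graph is not regular.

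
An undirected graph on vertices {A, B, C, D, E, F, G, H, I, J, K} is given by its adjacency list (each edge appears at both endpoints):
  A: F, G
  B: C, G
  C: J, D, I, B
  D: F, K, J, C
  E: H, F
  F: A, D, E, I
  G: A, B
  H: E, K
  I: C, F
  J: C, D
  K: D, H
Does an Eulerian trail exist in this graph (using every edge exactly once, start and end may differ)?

Degrees: A:2, B:2, C:4, D:4, E:2, F:4, G:2, H:2, I:2, J:2, K:2
Odd-degree vertices: none (0 total).
The non-isolated vertices are connected and exactly 0 have odd degree, so an Eulerian trail exists.

Yes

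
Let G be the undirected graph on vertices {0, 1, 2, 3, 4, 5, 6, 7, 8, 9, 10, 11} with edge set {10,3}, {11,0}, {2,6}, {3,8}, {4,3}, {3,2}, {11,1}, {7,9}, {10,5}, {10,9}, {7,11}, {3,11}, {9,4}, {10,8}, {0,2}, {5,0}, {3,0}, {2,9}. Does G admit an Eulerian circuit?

No

Degrees: 0:4, 1:1, 2:4, 3:6, 4:2, 5:2, 6:1, 7:2, 8:2, 9:4, 10:4, 11:4
Vertices with odd degree: 1, 6. An Eulerian circuit requires all degrees even.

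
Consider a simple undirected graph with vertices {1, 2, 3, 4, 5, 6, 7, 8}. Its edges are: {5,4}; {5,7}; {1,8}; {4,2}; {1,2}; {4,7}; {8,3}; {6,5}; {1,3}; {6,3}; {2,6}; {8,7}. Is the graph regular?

Yes

Degrees: 1:3, 2:3, 3:3, 4:3, 5:3, 6:3, 7:3, 8:3
All degrees equal 3; the graph is regular.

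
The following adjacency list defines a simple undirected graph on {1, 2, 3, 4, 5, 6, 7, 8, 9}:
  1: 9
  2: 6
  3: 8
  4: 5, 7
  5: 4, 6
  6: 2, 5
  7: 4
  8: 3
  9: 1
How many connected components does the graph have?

3

Component: {1, 9}
Component: {3, 8}
Component: {2, 4, 5, 6, 7}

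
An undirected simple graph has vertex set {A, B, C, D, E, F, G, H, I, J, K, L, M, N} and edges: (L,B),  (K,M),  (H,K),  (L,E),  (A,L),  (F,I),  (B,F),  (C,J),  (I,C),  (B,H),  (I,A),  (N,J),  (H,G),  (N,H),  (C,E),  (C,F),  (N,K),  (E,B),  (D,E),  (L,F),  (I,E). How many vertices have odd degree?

6

Degrees: A:2, B:4, C:4, D:1, E:5, F:4, G:1, H:4, I:4, J:2, K:3, L:4, M:1, N:3
Odd-degree vertices: D, E, G, K, M, N.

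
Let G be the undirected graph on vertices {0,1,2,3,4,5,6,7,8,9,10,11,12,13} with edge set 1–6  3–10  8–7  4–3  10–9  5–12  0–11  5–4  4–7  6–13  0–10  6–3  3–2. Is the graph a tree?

Yes

|V| = 14, |E| = 13.
Connected and |E| = |V| - 1, which characterizes a tree.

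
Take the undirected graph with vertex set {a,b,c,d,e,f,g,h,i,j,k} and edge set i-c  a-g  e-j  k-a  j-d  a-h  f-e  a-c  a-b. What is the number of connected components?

2

Component: {d, e, f, j}
Component: {a, b, c, g, h, i, k}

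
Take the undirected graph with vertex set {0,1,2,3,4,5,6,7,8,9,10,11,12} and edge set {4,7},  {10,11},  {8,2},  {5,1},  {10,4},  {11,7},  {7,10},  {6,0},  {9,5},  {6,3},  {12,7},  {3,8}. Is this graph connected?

Component: {1, 5, 9}
Component: {0, 2, 3, 6, 8}
Component: {4, 7, 10, 11, 12}
There are 3 separate components, so the graph is not connected.

No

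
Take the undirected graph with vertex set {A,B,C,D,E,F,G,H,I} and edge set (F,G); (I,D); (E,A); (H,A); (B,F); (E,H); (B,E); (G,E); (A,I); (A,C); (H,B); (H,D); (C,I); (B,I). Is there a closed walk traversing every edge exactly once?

Yes

Degrees: A:4, B:4, C:2, D:2, E:4, F:2, G:2, H:4, I:4
All degrees are even and the non-isolated vertices are connected — an Eulerian circuit exists.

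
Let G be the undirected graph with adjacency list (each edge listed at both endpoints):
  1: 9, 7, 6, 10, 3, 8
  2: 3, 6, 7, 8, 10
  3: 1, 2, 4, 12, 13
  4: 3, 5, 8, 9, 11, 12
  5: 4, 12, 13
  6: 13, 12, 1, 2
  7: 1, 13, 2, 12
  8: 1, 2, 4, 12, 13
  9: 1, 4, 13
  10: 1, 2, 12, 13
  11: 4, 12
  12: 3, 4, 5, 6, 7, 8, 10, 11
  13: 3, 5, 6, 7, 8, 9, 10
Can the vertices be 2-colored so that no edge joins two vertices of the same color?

4-12-3-4 is an odd cycle (length 3), and a bipartite graph can contain only even cycles.

No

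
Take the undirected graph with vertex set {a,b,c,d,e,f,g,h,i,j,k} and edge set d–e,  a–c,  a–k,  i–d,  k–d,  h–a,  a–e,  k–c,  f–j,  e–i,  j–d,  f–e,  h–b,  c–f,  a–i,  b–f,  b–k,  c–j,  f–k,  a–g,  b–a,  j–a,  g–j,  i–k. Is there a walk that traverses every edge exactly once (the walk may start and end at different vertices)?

Degrees: a:8, b:4, c:4, d:4, e:4, f:5, g:2, h:2, i:4, j:5, k:6
Odd-degree vertices: f, j (2 total).
The non-isolated vertices are connected and exactly 2 have odd degree, so an Eulerian trail exists (from f to j).

Yes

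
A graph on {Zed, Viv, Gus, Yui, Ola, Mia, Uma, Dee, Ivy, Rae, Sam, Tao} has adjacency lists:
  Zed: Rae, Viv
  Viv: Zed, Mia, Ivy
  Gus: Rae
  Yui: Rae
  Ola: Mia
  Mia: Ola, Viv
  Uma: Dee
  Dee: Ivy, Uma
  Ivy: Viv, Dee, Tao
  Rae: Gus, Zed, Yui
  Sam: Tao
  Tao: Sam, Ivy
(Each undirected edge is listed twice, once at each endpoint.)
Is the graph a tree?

Yes

|V| = 12, |E| = 11.
It is connected with exactly 11 edges, hence acyclic — it is a tree.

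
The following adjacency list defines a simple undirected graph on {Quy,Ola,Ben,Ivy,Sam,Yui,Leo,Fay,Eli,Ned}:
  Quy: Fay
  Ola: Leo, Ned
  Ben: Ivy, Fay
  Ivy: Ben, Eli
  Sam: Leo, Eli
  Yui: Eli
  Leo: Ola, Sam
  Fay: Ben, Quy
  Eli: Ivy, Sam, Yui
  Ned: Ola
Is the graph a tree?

|V| = 10, |E| = 9.
Connected and |E| = |V| - 1, which characterizes a tree.

Yes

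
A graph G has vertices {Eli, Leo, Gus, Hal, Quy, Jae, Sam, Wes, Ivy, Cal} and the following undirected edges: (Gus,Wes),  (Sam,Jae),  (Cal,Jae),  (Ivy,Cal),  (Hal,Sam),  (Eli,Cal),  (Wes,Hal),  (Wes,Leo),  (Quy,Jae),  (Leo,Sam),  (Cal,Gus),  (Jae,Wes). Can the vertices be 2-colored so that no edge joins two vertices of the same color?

A valid 2-coloring puts {Quy, Sam, Wes, Cal} on one side and {Eli, Leo, Gus, Hal, Jae, Ivy} on the other; every edge crosses between the two sides.

Yes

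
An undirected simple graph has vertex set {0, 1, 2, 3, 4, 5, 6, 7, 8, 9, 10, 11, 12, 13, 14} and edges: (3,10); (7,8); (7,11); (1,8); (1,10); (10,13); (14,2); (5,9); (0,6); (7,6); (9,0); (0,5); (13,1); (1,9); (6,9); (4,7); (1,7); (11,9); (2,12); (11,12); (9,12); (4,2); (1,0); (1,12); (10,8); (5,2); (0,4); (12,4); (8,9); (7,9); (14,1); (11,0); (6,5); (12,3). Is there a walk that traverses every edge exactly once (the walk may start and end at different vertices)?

Yes

Degrees: 0:6, 1:8, 2:4, 3:2, 4:4, 5:4, 6:4, 7:6, 8:4, 9:8, 10:4, 11:4, 12:6, 13:2, 14:2
Odd-degree vertices: none (0 total).
The non-isolated vertices are connected and exactly 0 have odd degree, so an Eulerian trail exists.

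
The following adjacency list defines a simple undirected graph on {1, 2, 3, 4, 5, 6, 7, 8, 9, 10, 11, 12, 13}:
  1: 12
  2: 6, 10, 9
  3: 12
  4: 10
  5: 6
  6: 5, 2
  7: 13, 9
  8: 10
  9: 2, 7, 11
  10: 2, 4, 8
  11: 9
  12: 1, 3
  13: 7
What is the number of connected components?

2

Component: {1, 3, 12}
Component: {2, 4, 5, 6, 7, 8, 9, 10, 11, 13}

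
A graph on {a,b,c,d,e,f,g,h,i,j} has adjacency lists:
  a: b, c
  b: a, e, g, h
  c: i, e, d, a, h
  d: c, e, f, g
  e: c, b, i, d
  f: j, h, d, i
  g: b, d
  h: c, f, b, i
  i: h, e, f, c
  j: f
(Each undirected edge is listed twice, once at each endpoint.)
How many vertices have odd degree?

2

Degrees: a:2, b:4, c:5, d:4, e:4, f:4, g:2, h:4, i:4, j:1
Odd-degree vertices: c, j.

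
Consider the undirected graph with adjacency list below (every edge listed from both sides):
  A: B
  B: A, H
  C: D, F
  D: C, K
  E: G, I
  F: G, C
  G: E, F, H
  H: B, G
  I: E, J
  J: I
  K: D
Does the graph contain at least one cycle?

No

|V| = 11, |E| = 10, number of components = 1.
Since 10 = 11 - 1, the graph is a forest and contains no cycle.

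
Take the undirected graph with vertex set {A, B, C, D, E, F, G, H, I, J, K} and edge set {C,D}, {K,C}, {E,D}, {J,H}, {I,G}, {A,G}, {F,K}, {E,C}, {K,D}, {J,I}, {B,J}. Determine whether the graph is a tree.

|V| = 11, |E| = 11.
It splits into 2 components, so it cannot be a tree.

No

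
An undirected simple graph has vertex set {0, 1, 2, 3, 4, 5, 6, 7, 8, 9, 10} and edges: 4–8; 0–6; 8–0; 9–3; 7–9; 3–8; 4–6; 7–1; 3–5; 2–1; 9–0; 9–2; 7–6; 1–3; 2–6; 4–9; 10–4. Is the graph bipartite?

Color {1, 5, 6, 8, 9, 10} black and {0, 2, 3, 4, 7} white. No edge joins two same-colored vertices, so the graph is bipartite.

Yes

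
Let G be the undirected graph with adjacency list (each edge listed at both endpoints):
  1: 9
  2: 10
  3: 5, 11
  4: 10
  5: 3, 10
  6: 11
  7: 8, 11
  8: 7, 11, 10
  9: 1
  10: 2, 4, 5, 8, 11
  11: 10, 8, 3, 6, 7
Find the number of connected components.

Component: {1, 9}
Component: {2, 3, 4, 5, 6, 7, 8, 10, 11}

2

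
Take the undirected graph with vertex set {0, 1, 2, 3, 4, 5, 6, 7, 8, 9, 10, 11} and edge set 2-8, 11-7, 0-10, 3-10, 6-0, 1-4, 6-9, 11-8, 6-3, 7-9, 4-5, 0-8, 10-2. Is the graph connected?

No

Component: {1, 4, 5}
Component: {0, 2, 3, 6, 7, 8, 9, 10, 11}
No edge joins these 2 groups, so the graph is disconnected.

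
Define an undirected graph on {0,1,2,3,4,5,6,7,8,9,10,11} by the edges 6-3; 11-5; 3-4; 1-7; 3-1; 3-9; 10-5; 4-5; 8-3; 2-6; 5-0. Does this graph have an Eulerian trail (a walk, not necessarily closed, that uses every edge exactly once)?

No

Degrees: 0:1, 1:2, 2:1, 3:5, 4:2, 5:4, 6:2, 7:1, 8:1, 9:1, 10:1, 11:1
Odd-degree vertices: 0, 2, 3, 7, 8, 9, 10, 11 (8 total).
An Eulerian trail requires 0 or 2 odd-degree vertices; here there are 8.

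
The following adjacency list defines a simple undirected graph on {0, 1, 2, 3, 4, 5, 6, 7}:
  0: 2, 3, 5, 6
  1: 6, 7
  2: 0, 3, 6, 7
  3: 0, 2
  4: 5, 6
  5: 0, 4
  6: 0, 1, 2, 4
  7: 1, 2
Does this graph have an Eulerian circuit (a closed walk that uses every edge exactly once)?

Yes

Degrees: 0:4, 1:2, 2:4, 3:2, 4:2, 5:2, 6:4, 7:2
Every vertex has even degree and the edges form a single connected piece, so an Eulerian circuit exists.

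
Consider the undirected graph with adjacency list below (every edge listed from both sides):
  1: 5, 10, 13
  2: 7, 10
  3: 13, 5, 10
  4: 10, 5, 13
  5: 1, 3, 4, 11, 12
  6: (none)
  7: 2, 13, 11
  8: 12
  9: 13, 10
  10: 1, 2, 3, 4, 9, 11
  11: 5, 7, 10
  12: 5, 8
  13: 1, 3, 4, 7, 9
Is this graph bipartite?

No

1-5-11-7-13-1 is an odd cycle (length 5), and a bipartite graph can contain only even cycles.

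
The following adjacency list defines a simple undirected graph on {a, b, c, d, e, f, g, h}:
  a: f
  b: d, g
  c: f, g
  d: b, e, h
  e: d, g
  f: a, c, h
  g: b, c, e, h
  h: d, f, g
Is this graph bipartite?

Yes

Color {d, f, g} black and {a, b, c, e, h} white. No edge joins two same-colored vertices, so the graph is bipartite.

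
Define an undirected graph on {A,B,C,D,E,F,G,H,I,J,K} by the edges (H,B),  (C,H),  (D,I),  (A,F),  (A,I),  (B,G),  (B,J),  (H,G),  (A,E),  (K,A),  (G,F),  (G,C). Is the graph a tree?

The graph has 11 vertices and 12 edges.
A tree on 11 vertices has exactly 10 edges; this graph has 12, so it contains a cycle and is not a tree.

No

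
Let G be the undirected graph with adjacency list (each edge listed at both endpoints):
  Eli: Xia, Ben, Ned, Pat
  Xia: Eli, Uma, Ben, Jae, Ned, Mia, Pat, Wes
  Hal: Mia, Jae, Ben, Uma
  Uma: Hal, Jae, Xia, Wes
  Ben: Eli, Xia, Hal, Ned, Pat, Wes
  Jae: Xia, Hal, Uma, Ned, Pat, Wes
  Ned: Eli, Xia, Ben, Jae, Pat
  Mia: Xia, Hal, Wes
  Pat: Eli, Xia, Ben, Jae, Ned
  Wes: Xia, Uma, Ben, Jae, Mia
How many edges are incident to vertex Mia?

3

Neighbors of Mia: Xia, Hal, Wes.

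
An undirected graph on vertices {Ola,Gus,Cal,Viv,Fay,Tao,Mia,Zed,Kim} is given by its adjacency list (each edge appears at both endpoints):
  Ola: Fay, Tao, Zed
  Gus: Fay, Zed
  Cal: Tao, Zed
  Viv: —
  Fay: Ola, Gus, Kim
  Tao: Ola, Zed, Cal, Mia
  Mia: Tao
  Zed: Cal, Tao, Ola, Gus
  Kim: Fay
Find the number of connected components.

Component: {Viv}
Component: {Ola, Gus, Cal, Fay, Tao, Mia, Zed, Kim}

2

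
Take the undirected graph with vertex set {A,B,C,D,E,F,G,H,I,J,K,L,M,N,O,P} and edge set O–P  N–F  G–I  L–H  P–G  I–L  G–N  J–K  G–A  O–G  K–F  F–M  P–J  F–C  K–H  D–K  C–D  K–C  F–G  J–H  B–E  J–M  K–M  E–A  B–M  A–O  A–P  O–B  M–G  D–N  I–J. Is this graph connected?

Yes

Starting from A and exploring outward reaches every vertex (A, G, P, E, O, M, F, I, N, J, B, K, C, L, D, H); the graph is connected.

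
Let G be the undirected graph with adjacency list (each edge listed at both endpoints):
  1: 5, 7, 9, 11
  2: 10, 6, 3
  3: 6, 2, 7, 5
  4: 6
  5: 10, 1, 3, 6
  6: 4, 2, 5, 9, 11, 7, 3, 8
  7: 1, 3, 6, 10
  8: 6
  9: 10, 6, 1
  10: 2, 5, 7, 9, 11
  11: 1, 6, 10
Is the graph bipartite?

6-3-7-6 is an odd cycle (length 3), and a bipartite graph can contain only even cycles.

No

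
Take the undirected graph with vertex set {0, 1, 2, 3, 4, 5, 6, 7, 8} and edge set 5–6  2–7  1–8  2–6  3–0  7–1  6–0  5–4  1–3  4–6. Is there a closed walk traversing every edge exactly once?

No

Degrees: 0:2, 1:3, 2:2, 3:2, 4:2, 5:2, 6:4, 7:2, 8:1
Vertices with odd degree: 1, 8. An Eulerian circuit requires all degrees even.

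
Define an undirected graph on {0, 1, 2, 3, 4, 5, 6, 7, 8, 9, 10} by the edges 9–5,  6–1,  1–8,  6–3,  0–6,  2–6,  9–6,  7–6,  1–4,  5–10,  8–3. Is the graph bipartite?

Yes

A valid 2-coloring puts {4, 5, 6, 8} on one side and {0, 1, 2, 3, 7, 9, 10} on the other; every edge crosses between the two sides.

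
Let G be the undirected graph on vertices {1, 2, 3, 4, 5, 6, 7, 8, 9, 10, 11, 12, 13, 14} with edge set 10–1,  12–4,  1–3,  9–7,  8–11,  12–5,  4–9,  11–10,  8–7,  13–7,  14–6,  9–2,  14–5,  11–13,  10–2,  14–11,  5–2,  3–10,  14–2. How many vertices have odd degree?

Degrees: 1:2, 2:4, 3:2, 4:2, 5:3, 6:1, 7:3, 8:2, 9:3, 10:4, 11:4, 12:2, 13:2, 14:4
Odd-degree vertices: 5, 6, 7, 9.

4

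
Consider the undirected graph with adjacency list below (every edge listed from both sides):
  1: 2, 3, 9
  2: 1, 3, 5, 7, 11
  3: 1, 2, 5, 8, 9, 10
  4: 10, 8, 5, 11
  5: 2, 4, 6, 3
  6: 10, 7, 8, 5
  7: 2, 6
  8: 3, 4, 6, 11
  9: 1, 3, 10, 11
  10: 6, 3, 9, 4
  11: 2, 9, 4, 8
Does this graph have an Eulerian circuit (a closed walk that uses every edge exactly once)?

No

Degrees: 1:3, 2:5, 3:6, 4:4, 5:4, 6:4, 7:2, 8:4, 9:4, 10:4, 11:4
1, 2 have odd degree; an Eulerian circuit needs every degree to be even, so none exists.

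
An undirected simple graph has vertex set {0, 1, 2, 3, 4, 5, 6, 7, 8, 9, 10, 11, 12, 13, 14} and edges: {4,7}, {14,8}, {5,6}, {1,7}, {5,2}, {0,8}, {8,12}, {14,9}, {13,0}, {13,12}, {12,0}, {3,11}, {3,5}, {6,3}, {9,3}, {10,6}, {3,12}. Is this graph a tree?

No

|V| = 15, |E| = 17.
It splits into 2 components, so it cannot be a tree.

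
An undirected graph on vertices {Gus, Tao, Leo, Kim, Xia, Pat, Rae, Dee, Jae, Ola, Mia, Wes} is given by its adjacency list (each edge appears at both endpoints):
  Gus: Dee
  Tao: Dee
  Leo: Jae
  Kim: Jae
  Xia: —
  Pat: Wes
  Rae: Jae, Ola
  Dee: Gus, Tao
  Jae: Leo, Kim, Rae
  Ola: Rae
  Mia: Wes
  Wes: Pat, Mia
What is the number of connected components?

4

Component: {Xia}
Component: {Gus, Tao, Dee}
Component: {Pat, Mia, Wes}
Component: {Leo, Kim, Rae, Jae, Ola}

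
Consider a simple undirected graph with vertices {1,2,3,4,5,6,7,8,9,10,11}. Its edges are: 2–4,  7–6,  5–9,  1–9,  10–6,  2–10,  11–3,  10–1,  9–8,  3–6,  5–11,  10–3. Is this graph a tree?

|V| = 11, |E| = 12.
A tree on 11 vertices has exactly 10 edges; this graph has 12, so it contains a cycle and is not a tree.

No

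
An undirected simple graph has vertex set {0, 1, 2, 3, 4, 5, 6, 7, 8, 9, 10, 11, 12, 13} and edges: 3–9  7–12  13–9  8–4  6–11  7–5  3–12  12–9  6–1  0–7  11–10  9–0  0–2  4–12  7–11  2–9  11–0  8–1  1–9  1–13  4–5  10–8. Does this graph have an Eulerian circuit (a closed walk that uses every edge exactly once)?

Degrees: 0:4, 1:4, 2:2, 3:2, 4:3, 5:2, 6:2, 7:4, 8:3, 9:6, 10:2, 11:4, 12:4, 13:2
4, 8 have odd degree; an Eulerian circuit needs every degree to be even, so none exists.

No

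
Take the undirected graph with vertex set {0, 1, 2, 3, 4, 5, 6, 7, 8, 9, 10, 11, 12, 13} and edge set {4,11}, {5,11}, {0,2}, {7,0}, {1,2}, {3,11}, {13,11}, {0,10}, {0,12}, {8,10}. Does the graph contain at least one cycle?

No

The graph has 14 vertices, 10 edges, and 4 connected components.
A forest on 14 vertices with 4 components has exactly 10 edges, which matches — so no cycle.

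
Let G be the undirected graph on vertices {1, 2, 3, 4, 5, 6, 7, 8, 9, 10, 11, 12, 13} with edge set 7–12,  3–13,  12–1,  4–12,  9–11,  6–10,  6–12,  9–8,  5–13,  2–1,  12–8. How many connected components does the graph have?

Component: {3, 5, 13}
Component: {1, 2, 4, 6, 7, 8, 9, 10, 11, 12}

2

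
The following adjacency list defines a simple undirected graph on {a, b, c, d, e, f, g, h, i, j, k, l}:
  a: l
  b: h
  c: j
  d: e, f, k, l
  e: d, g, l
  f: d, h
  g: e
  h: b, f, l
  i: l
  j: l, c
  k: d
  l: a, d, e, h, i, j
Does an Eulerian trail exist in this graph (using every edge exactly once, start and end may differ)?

Degrees: a:1, b:1, c:1, d:4, e:3, f:2, g:1, h:3, i:1, j:2, k:1, l:6
Odd-degree vertices: a, b, c, e, g, h, i, k (8 total).
With 8 odd-degree vertices (more than two), no single trail can use every edge.

No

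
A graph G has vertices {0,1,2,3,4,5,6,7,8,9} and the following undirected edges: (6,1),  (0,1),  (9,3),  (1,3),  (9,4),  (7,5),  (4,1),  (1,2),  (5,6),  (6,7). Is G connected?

Component: {8}
Component: {0, 1, 2, 3, 4, 5, 6, 7, 9}
There are 2 separate components, so the graph is not connected.

No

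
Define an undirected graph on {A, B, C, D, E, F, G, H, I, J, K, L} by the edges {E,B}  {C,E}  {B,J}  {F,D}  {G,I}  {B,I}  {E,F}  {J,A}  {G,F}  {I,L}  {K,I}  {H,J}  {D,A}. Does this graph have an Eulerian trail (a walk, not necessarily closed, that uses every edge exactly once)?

No

Degrees: A:2, B:3, C:1, D:2, E:3, F:3, G:2, H:1, I:4, J:3, K:1, L:1
Odd-degree vertices: B, C, E, F, H, J, K, L (8 total).
With 8 odd-degree vertices (more than two), no single trail can use every edge.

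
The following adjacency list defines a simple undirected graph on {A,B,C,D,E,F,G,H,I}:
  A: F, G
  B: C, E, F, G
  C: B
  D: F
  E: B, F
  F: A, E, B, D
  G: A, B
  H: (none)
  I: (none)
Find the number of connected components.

Component: {H}
Component: {I}
Component: {A, B, C, D, E, F, G}

3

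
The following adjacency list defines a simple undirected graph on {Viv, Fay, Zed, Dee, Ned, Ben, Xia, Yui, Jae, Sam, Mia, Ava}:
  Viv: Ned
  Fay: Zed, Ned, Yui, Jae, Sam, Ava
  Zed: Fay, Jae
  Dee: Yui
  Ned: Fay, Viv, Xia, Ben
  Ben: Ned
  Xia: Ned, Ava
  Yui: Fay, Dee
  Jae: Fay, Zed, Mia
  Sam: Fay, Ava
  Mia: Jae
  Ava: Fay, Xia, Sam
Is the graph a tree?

|V| = 12, |E| = 14.
Connected but with 14 > 11 edges, so it has a cycle and is not a tree.

No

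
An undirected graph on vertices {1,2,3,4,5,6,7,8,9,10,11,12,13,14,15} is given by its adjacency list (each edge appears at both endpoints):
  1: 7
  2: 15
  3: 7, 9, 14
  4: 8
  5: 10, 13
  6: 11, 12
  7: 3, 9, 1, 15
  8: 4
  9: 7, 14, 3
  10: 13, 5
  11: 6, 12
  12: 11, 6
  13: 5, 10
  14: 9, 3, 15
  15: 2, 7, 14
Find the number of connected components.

4

Component: {4, 8}
Component: {5, 10, 13}
Component: {6, 11, 12}
Component: {1, 2, 3, 7, 9, 14, 15}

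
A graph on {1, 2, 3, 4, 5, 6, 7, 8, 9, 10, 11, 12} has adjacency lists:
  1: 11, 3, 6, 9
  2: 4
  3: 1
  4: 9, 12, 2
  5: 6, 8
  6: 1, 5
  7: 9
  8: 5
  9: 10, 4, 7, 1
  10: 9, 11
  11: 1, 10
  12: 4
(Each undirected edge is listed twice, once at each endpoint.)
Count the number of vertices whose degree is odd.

6

Degrees: 1:4, 2:1, 3:1, 4:3, 5:2, 6:2, 7:1, 8:1, 9:4, 10:2, 11:2, 12:1
Odd-degree vertices: 2, 3, 4, 7, 8, 12.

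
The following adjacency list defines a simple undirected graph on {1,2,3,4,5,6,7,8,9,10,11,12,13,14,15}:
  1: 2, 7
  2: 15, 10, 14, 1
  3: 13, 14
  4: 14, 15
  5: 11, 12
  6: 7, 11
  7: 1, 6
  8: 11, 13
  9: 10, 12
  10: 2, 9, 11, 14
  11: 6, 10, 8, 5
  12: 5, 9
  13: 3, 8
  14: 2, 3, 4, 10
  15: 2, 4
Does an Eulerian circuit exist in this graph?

Degrees: 1:2, 2:4, 3:2, 4:2, 5:2, 6:2, 7:2, 8:2, 9:2, 10:4, 11:4, 12:2, 13:2, 14:4, 15:2
All degrees are even and the non-isolated vertices are connected — an Eulerian circuit exists.

Yes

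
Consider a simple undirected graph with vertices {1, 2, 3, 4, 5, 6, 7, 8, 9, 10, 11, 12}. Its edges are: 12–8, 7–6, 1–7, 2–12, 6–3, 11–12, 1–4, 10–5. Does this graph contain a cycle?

No

The graph has 12 vertices, 8 edges, and 4 connected components.
A forest on 12 vertices with 4 components has exactly 8 edges, which matches — so no cycle.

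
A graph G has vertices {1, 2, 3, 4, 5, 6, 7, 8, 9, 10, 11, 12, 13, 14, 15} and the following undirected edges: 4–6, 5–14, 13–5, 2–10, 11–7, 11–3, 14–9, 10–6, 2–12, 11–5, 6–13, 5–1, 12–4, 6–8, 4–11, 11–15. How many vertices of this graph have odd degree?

8

Degrees: 1:1, 2:2, 3:1, 4:3, 5:4, 6:4, 7:1, 8:1, 9:1, 10:2, 11:5, 12:2, 13:2, 14:2, 15:1
Odd-degree vertices: 1, 3, 4, 7, 8, 9, 11, 15.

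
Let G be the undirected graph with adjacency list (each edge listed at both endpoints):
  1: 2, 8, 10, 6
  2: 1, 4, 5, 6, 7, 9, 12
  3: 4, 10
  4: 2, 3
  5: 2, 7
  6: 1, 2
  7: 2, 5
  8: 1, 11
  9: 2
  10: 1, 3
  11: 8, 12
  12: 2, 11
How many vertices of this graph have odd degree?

2

Degrees: 1:4, 2:7, 3:2, 4:2, 5:2, 6:2, 7:2, 8:2, 9:1, 10:2, 11:2, 12:2
Odd-degree vertices: 2, 9.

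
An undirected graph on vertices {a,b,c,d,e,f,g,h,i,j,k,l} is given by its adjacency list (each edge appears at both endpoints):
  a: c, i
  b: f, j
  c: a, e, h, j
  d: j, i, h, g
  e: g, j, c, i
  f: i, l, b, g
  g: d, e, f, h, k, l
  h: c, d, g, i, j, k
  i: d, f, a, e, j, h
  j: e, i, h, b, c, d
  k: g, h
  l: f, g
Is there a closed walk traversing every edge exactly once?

Degrees: a:2, b:2, c:4, d:4, e:4, f:4, g:6, h:6, i:6, j:6, k:2, l:2
Every vertex has even degree and the edges form a single connected piece, so an Eulerian circuit exists.

Yes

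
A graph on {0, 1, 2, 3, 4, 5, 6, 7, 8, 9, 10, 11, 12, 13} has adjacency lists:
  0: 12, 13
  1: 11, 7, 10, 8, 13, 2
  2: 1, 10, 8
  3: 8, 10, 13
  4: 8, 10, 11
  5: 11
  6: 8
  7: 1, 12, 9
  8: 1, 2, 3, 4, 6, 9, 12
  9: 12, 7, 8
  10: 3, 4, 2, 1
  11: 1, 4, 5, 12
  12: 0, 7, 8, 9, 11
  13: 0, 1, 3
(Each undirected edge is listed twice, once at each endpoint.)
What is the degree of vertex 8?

7

Neighbors of 8: 1, 2, 3, 4, 6, 9, 12.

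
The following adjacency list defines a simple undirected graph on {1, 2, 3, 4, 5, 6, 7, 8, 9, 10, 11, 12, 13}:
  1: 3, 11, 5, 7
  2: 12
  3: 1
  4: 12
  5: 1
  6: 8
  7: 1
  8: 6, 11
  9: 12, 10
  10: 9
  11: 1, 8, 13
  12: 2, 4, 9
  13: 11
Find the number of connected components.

2

Component: {2, 4, 9, 10, 12}
Component: {1, 3, 5, 6, 7, 8, 11, 13}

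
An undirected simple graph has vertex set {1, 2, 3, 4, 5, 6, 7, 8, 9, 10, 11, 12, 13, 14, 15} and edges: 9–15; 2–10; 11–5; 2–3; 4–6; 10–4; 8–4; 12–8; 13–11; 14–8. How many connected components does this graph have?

Component: {1}
Component: {7}
Component: {9, 15}
Component: {5, 11, 13}
Component: {2, 3, 4, 6, 8, 10, 12, 14}

5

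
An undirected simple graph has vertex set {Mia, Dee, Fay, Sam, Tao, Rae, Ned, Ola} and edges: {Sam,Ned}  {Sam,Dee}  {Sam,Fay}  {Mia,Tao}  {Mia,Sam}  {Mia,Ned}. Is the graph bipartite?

No

The cycle Mia-Sam-Ned-Mia has length 3, which is odd, so the graph is not bipartite.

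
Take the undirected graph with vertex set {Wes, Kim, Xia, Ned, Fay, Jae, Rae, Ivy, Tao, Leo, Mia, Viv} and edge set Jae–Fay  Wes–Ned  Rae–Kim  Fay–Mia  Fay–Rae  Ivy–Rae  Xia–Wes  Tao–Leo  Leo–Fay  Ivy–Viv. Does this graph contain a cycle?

No

The graph has 12 vertices, 10 edges, and 2 connected components.
Since 10 = 12 - 2, the graph is a forest and contains no cycle.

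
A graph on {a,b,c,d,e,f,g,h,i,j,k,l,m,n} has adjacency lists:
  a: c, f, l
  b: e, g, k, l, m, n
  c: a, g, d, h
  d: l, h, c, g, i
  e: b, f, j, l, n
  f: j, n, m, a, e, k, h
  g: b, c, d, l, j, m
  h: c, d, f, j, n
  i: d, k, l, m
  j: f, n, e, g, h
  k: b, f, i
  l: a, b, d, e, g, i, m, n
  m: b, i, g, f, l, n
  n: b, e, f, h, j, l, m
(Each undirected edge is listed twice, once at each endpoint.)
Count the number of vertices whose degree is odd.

Degrees: a:3, b:6, c:4, d:5, e:5, f:7, g:6, h:5, i:4, j:5, k:3, l:8, m:6, n:7
Odd-degree vertices: a, d, e, f, h, j, k, n.

8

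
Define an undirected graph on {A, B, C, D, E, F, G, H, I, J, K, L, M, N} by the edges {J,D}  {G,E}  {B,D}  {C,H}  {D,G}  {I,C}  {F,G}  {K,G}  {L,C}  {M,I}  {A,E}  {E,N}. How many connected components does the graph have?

2

Component: {C, H, I, L, M}
Component: {A, B, D, E, F, G, J, K, N}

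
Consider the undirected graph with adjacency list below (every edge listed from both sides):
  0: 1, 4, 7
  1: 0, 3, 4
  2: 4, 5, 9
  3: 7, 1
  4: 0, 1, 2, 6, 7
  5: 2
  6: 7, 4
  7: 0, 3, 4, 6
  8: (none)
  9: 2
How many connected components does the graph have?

2

Component: {8}
Component: {0, 1, 2, 3, 4, 5, 6, 7, 9}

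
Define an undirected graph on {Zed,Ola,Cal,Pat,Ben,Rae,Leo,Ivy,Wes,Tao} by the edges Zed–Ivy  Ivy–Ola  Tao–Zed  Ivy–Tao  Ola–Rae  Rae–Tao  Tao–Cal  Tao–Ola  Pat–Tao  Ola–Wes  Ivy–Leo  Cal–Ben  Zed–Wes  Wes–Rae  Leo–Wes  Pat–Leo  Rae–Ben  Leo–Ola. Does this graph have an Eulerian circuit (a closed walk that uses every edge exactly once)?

Degrees: Zed:3, Ola:5, Cal:2, Pat:2, Ben:2, Rae:4, Leo:4, Ivy:4, Wes:4, Tao:6
Zed, Ola have odd degree; an Eulerian circuit needs every degree to be even, so none exists.

No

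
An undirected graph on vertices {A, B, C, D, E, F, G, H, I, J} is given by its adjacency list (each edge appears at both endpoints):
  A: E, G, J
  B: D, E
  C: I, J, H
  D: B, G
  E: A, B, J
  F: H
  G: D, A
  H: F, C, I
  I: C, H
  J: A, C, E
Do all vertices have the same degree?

No

Degrees: A:3, B:2, C:3, D:2, E:3, F:1, G:2, H:3, I:2, J:3
Degrees are not all equal (e.g. deg(F)=1 but deg(A)=3); not regular.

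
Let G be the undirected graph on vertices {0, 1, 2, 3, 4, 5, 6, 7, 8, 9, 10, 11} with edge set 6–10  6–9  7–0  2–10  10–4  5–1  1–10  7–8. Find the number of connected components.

Component: {3}
Component: {11}
Component: {0, 7, 8}
Component: {1, 2, 4, 5, 6, 9, 10}

4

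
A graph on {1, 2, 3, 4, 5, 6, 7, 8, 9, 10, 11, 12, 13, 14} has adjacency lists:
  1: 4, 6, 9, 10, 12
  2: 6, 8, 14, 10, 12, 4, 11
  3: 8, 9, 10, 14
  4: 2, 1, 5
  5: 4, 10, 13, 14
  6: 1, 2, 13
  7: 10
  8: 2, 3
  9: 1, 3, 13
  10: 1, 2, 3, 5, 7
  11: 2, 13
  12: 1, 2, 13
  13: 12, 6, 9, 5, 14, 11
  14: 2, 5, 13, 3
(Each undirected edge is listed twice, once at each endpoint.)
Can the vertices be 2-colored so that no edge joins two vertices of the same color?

No

The cycle 13-5-14-13 has length 3, which is odd, so the graph is not bipartite.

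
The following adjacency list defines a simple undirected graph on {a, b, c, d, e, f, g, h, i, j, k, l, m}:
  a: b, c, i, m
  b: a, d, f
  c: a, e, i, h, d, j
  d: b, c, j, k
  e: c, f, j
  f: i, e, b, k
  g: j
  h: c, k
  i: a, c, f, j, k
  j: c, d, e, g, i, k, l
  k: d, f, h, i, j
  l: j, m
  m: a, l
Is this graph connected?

Yes

Starting from a and exploring outward reaches every vertex (a, m, b, c, i, l, d, f, e, h, j, k, g); the graph is connected.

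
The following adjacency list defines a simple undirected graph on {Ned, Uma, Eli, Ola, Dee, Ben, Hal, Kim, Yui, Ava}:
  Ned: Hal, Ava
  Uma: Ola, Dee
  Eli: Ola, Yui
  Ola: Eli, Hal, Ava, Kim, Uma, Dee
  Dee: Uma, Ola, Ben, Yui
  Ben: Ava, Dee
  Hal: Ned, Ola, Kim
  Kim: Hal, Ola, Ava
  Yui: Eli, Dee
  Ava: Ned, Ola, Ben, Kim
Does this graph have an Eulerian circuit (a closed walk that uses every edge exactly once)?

No

Degrees: Ned:2, Uma:2, Eli:2, Ola:6, Dee:4, Ben:2, Hal:3, Kim:3, Yui:2, Ava:4
Vertices with odd degree: Hal, Kim. An Eulerian circuit requires all degrees even.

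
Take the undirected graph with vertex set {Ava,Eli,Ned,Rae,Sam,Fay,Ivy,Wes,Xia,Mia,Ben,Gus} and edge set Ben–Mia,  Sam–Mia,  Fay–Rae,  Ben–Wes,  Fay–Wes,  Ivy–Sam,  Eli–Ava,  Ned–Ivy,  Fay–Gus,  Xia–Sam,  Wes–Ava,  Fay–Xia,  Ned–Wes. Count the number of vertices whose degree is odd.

Degrees: Ava:2, Eli:1, Ned:2, Rae:1, Sam:3, Fay:4, Ivy:2, Wes:4, Xia:2, Mia:2, Ben:2, Gus:1
Odd-degree vertices: Eli, Rae, Sam, Gus.

4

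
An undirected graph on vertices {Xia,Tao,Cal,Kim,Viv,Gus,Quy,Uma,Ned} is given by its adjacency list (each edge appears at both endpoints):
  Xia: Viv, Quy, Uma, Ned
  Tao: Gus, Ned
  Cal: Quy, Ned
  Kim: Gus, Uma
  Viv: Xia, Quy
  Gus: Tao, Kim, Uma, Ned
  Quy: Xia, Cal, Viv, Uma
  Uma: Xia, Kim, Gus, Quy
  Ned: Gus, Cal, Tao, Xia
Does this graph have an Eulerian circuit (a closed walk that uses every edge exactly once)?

Yes

Degrees: Xia:4, Tao:2, Cal:2, Kim:2, Viv:2, Gus:4, Quy:4, Uma:4, Ned:4
Every vertex has even degree and the edges form a single connected piece, so an Eulerian circuit exists.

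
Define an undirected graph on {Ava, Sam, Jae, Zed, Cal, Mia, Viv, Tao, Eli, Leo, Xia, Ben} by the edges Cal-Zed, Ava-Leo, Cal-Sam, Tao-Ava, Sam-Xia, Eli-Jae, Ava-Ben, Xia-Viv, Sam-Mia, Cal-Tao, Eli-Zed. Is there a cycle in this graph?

No

The graph has 12 vertices, 11 edges, and 1 connected component.
Since 11 = 12 - 1, the graph is a forest and contains no cycle.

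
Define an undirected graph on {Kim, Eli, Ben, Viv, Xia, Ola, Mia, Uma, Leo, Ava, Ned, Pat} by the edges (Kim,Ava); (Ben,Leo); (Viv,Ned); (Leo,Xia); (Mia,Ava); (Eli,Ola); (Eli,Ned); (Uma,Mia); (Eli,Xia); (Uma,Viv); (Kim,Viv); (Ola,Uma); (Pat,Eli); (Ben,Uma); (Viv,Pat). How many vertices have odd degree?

Degrees: Kim:2, Eli:4, Ben:2, Viv:4, Xia:2, Ola:2, Mia:2, Uma:4, Leo:2, Ava:2, Ned:2, Pat:2
Odd-degree vertices: none.

0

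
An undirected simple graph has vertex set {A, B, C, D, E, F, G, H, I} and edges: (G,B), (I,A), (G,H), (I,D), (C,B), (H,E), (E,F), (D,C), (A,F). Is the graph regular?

Degrees: A:2, B:2, C:2, D:2, E:2, F:2, G:2, H:2, I:2
All degrees equal 2; the graph is regular.

Yes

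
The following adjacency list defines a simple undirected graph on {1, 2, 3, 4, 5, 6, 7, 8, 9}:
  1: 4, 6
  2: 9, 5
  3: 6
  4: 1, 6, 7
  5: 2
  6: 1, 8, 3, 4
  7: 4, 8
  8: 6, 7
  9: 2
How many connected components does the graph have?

Component: {2, 5, 9}
Component: {1, 3, 4, 6, 7, 8}

2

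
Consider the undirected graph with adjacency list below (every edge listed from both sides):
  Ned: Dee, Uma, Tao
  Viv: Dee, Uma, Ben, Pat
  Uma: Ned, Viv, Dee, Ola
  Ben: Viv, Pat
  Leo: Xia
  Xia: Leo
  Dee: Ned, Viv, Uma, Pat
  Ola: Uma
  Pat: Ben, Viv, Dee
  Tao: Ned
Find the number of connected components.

Component: {Leo, Xia}
Component: {Ned, Viv, Uma, Ben, Dee, Ola, Pat, Tao}

2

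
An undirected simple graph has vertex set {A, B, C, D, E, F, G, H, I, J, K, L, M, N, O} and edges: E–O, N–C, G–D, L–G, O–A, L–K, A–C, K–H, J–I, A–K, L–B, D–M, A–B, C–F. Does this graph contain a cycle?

Yes

The graph has 15 vertices, 14 edges, and 2 connected components.
Since 14 > 15 - 2, a cycle must exist; for instance A-K-L-B-A.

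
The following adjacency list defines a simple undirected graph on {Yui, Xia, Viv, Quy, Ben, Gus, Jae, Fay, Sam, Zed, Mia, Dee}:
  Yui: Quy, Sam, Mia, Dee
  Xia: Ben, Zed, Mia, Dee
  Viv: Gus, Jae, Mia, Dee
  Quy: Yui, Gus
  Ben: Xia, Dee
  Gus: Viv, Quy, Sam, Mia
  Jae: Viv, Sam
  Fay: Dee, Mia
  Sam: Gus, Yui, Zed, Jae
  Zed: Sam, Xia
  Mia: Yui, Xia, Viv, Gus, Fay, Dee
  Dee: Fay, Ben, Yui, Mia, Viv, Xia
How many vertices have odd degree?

0

Degrees: Yui:4, Xia:4, Viv:4, Quy:2, Ben:2, Gus:4, Jae:2, Fay:2, Sam:4, Zed:2, Mia:6, Dee:6
Odd-degree vertices: none.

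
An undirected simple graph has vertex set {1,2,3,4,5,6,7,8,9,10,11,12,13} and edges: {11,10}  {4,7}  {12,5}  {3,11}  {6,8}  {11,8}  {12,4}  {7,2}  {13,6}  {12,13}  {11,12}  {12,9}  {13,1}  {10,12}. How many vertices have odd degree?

6

Degrees: 1:1, 2:1, 3:1, 4:2, 5:1, 6:2, 7:2, 8:2, 9:1, 10:2, 11:4, 12:6, 13:3
Odd-degree vertices: 1, 2, 3, 5, 9, 13.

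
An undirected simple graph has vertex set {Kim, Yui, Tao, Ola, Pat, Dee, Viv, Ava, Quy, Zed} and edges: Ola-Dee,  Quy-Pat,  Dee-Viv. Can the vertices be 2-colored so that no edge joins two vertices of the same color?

Partition the vertices as {Kim, Yui, Tao, Dee, Ava, Quy, Zed} vs {Ola, Pat, Viv}. Each listed edge has one endpoint in each part, so the graph is bipartite.

Yes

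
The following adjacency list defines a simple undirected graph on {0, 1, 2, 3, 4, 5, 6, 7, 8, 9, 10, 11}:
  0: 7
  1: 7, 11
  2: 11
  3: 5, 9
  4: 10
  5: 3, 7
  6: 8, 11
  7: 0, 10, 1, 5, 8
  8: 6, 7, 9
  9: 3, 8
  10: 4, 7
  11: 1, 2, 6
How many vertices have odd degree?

6

Degrees: 0:1, 1:2, 2:1, 3:2, 4:1, 5:2, 6:2, 7:5, 8:3, 9:2, 10:2, 11:3
Odd-degree vertices: 0, 2, 4, 7, 8, 11.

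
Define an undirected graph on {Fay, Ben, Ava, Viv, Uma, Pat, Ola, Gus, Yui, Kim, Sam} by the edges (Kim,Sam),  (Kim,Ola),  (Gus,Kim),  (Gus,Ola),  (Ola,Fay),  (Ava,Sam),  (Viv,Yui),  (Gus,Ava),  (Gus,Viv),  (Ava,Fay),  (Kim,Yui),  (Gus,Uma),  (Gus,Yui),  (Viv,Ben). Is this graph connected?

Component: {Pat}
Component: {Fay, Ben, Ava, Viv, Uma, Ola, Gus, Yui, Kim, Sam}
There are 2 separate components, so the graph is not connected.

No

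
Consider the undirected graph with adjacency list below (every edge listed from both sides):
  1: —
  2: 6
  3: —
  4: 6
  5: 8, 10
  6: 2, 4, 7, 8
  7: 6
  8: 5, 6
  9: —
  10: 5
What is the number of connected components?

4

Component: {1}
Component: {3}
Component: {9}
Component: {2, 4, 5, 6, 7, 8, 10}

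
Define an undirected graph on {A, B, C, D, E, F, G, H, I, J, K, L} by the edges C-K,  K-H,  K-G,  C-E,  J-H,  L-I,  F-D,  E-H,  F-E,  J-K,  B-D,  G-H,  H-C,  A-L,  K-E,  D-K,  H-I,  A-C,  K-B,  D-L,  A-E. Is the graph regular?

Degrees: A:3, B:2, C:4, D:4, E:5, F:2, G:2, H:6, I:2, J:2, K:7, L:3
Degrees are not all equal (e.g. deg(B)=2 but deg(K)=7); not regular.

No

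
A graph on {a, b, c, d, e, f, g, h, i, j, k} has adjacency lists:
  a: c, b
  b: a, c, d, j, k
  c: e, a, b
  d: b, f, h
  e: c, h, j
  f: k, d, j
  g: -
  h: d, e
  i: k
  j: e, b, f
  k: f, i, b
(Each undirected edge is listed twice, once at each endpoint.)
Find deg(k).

3

Neighbors of k: b, f, i.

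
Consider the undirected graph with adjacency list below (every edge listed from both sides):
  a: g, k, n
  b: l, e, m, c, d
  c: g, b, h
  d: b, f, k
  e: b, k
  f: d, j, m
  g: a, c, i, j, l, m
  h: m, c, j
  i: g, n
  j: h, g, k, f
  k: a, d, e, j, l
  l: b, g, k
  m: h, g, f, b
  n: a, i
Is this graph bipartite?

Partition the vertices as {b, f, g, h, k, n} vs {a, c, d, e, i, j, l, m}. Each listed edge has one endpoint in each part, so the graph is bipartite.

Yes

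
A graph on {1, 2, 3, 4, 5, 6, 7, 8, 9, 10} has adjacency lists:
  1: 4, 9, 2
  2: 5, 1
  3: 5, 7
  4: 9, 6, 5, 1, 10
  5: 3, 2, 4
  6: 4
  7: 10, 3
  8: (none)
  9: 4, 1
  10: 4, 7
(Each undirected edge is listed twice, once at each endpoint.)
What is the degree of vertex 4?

Neighbors of 4: 1, 5, 6, 9, 10.

5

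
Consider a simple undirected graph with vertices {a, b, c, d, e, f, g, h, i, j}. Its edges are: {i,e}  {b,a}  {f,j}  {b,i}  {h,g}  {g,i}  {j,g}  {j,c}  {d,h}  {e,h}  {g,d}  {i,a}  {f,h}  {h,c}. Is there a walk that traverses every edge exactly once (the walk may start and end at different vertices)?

Yes

Degrees: a:2, b:2, c:2, d:2, e:2, f:2, g:4, h:5, i:4, j:3
Odd-degree vertices: h, j (2 total).
The non-isolated vertices are connected and exactly 2 have odd degree, so an Eulerian trail exists (from h to j).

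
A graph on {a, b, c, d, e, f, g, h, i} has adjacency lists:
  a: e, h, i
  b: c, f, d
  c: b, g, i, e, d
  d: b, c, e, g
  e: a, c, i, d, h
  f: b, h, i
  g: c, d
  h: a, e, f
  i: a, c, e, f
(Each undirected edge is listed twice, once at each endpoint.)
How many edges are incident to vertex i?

Neighbors of i: a, c, e, f.

4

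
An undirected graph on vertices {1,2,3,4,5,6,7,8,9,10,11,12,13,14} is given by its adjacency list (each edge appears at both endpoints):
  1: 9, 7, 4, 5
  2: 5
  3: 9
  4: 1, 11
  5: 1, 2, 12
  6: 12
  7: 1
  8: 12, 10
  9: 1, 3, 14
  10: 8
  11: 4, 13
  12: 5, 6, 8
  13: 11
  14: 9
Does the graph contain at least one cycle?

No

|V| = 14, |E| = 13, number of components = 1.
Since 13 = 14 - 1, the graph is a forest and contains no cycle.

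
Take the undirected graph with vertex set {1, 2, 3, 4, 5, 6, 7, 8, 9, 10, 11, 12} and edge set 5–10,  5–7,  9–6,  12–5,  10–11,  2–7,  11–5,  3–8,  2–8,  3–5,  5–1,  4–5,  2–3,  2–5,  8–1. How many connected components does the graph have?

Component: {6, 9}
Component: {1, 2, 3, 4, 5, 7, 8, 10, 11, 12}

2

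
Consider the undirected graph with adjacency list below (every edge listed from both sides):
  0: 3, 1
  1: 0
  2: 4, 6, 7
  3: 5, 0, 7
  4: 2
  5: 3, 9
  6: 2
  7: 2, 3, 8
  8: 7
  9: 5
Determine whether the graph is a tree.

Yes

The graph has 10 vertices and 9 edges.
Connected and |E| = |V| - 1, which characterizes a tree.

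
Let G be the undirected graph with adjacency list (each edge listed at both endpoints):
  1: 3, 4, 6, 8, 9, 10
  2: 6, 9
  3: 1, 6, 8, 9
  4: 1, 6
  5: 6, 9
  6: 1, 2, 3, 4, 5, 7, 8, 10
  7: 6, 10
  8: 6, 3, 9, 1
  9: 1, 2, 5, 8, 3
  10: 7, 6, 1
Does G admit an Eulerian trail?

Degrees: 1:6, 2:2, 3:4, 4:2, 5:2, 6:8, 7:2, 8:4, 9:5, 10:3
Odd-degree vertices: 9, 10 (2 total).
The non-isolated vertices are connected and exactly 2 have odd degree, so an Eulerian trail exists (from 9 to 10).

Yes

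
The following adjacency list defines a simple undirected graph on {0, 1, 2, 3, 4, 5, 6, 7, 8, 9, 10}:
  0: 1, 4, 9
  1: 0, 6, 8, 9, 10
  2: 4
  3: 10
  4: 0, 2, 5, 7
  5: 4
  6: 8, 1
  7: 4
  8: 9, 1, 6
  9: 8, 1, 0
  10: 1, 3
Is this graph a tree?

No

|V| = 11, |E| = 13.
Connected but with 13 > 10 edges, so it has a cycle and is not a tree.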